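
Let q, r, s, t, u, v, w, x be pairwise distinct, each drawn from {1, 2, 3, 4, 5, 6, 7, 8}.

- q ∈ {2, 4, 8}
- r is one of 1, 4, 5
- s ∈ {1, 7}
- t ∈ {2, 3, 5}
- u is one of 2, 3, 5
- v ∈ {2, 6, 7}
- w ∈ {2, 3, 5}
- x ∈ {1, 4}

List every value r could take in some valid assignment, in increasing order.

The 8 variables draw from only 8 values {1, 2, 3, 4, 5, 6, 7, 8}, so each is used; only v can be 6, hence v = 6.
The 7 still-open variables together cover exactly {1, 2, 3, 4, 5, 7, 8} — 7 values for 7 variables — and 7 appears only in s's list, so s = 7.
Among the 6 still-open variables, 8 fits only q (and all 6 values in {1, 2, 3, 4, 5, 8} must be used), so q = 8.
t, u, w share exactly the 3 values {2, 3, 5}; by pigeonhole those values go to them, so strike 2, 3, 5 from r.
No further eliminations apply; r can still be any of 1, 4.

1, 4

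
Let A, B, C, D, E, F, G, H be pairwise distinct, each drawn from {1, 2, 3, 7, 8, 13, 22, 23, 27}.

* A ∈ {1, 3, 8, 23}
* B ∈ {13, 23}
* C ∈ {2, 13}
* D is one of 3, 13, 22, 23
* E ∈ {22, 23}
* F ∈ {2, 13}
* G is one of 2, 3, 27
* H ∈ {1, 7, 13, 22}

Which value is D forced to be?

3

C and F share exactly the 2 values {2, 13}; by pigeonhole those values go to them, so strike 2, 13 from B, D, G, H.
That leaves B = 23. Remove 23 from A, D, E.
E has just one choice, so E = 22. Eliminate 22 elsewhere: D, H.
So D = 3.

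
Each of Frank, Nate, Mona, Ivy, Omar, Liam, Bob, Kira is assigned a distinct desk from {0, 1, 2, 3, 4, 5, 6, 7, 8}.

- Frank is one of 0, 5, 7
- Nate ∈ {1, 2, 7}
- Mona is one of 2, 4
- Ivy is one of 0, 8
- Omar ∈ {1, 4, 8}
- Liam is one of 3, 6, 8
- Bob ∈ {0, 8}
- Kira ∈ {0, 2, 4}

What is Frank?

5

Ivy and Bob share exactly the 2 values {0, 8}; by pigeonhole those values go to them, so strike 0, 8 from Frank, Omar, Liam, Kira.
Mona and Kira share exactly the 2 values {2, 4}; by pigeonhole those values go to them, so strike 2, 4 from Nate, Omar.
Omar must be 1 (only option left). Eliminate 1 elsewhere: Nate.
Nate's domain is down to {7}, so Nate = 7. Strike 7 from Frank.
So Frank = 5.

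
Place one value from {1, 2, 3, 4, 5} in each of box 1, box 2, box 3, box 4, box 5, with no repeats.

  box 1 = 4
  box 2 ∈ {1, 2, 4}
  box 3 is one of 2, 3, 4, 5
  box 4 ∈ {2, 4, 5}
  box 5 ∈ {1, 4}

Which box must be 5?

box 4

box 1 must be 4 (only option left). Strike 4 from box 2, box 3, box 4, box 5.
box 5 has just one choice, so box 5 = 1. Remove 1 from box 2.
box 2 has just one choice, so box 2 = 2. Strike 2 from box 3, box 4.
So 5 goes to box 4.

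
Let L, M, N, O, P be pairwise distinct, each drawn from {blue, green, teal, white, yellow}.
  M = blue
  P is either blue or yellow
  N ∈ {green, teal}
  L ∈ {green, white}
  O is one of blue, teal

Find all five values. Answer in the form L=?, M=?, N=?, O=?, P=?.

M must be blue (only option left). Eliminate blue elsewhere: O, P.
O's domain is down to {teal}, so O = teal. Strike teal from N.
P's domain is down to {yellow}, so P = yellow.
That leaves N = green. Remove green from L.
L's domain is down to {white}, so L = white.

L=white, M=blue, N=green, O=teal, P=yellow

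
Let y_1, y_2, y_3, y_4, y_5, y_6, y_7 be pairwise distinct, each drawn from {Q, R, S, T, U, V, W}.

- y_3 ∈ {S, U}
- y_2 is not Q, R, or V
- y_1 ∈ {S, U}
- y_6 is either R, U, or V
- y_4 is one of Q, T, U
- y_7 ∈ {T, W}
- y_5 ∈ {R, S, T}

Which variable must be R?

The 7 variables draw from only 7 values {Q, R, S, T, U, V, W}, so each is used; only y_4 can be Q, hence y_4 = Q.
The 6 still-open variables draw from only 6 values {R, S, T, U, V, W}, so each is used; only y_6 can be V, hence y_6 = V.
The 5 still-open variables draw from only 5 values {R, S, T, U, W}, so each is used; only y_5 can be R, hence y_5 = R.

y_5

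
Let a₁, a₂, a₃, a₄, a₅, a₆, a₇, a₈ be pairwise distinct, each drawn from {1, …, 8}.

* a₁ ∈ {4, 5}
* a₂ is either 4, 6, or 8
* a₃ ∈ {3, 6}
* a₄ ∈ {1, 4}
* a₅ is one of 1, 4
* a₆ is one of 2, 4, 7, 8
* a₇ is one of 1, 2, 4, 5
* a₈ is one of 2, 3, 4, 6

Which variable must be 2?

a₇

The 8 variables together cover exactly {1, 2, 3, 4, 5, 6, 7, 8} — 8 values for 8 variables — and 7 appears only in a₆'s list, so a₆ = 7.
The 7 still-open variables together cover exactly {1, 2, 3, 4, 5, 6, 8} — 7 values for 7 variables — and 8 appears only in a₂'s list, so a₂ = 8.
The 2 variables a₄ and a₅ are confined to {1, 4}, which locks those values in; drop them from a₁, a₇, a₈.
a₁ must be 5 (only option left). So a₇ can't be 5.
So 2 goes to a₇.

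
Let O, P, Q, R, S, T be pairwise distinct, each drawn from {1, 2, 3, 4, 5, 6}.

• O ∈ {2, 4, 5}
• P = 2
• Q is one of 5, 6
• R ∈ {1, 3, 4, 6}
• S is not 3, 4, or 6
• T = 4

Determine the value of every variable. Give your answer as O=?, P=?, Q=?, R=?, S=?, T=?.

O=5, P=2, Q=6, R=3, S=1, T=4

P's domain is down to {2}, so P = 2. So O, S can't be 2.
T must be 4 (only option left). So O, R can't be 4.
O's domain is down to {5}, so O = 5. Remove 5 from Q, S.
Q's domain is down to {6}, so Q = 6. Remove 6 from R.
S's domain is down to {1}, so S = 1. So R can't be 1.
That leaves R = 3.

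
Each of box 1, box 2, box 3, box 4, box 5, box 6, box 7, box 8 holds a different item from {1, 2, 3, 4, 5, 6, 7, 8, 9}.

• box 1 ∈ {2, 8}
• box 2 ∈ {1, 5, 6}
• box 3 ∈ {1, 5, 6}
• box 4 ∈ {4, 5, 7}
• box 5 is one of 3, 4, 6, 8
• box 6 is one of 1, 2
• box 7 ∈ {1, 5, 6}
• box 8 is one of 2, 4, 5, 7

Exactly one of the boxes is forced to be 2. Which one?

box 6

Among the 8 variables, 3 fits only box 5 (and all 8 values in {1, 2, 3, 4, 5, 6, 7, 8} must be used), so box 5 = 3.
The 7 still-open variables together cover exactly {1, 2, 4, 5, 6, 7, 8} — 7 values for 7 variables — and 8 appears only in box 1's list, so box 1 = 8.
box 2, box 3, box 7 between them cover only {1, 5, 6} — a naked triple. Remove those values from box 4, box 6, box 8.
So 2 goes to box 6.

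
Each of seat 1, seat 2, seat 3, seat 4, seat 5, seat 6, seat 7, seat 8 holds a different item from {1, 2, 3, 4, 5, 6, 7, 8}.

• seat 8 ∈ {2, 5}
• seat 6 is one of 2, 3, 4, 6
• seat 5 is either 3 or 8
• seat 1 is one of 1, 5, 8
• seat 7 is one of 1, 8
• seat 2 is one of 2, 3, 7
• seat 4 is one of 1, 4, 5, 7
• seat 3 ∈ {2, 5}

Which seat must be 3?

The 8 variables draw from only 8 values {1, 2, 3, 4, 5, 6, 7, 8}, so each is used; only seat 6 can be 6, hence seat 6 = 6.
The 7 still-open variables draw from only 7 values {1, 2, 3, 4, 5, 7, 8}, so each is used; only seat 4 can be 4, hence seat 4 = 4.
Among the 6 still-open variables, 7 fits only seat 2 (and all 6 values in {1, 2, 3, 5, 7, 8} must be used), so seat 2 = 7.
Among the 5 still-open variables, 3 fits only seat 5 (and all 5 values in {1, 2, 3, 5, 8} must be used), so seat 5 = 3.

seat 5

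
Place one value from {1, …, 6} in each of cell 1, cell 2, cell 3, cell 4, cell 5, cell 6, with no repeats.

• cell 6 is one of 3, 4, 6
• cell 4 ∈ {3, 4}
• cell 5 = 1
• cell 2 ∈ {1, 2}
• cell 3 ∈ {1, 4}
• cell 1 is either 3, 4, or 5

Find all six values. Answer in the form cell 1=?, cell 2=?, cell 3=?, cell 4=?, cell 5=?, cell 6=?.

cell 5 must be 1 (only option left). Strike 1 from cell 2, cell 3.
cell 2 has just one choice, so cell 2 = 2.
cell 3's domain is down to {4}, so cell 3 = 4. Strike 4 from cell 1, cell 4, cell 6.
cell 4 has just one choice, so cell 4 = 3. So cell 1, cell 6 can't be 3.
cell 6 must be 6 (only option left).
That leaves cell 1 = 5.

cell 1=5, cell 2=2, cell 3=4, cell 4=3, cell 5=1, cell 6=6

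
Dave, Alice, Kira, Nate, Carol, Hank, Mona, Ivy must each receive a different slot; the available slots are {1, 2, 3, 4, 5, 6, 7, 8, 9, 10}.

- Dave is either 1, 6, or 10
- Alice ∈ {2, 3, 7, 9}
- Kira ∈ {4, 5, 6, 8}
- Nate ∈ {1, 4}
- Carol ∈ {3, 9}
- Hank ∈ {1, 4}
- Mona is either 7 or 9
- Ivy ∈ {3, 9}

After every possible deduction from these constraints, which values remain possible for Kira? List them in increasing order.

5, 6, 8

Nate and Hank between them cover only {1, 4} — a naked pair. Remove those values from Dave, Kira.
Carol and Ivy between them cover only {3, 9} — a naked pair. Remove those values from Alice, Mona.
That leaves Mona = 7. So Alice can't be 7.
Alice must be 2 (only option left).
No further eliminations apply; Kira can still be any of 5, 6, 8.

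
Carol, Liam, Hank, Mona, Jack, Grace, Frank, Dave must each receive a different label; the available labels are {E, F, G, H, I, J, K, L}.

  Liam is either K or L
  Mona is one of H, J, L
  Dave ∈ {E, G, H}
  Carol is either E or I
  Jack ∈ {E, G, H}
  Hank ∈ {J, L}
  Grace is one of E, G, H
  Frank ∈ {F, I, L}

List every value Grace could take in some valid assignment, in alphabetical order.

E, G, H

The 8 variables together cover exactly {E, F, G, H, I, J, K, L} — 8 values for 8 variables — and F appears only in Frank's list, so Frank = F.
The 7 still-open variables together cover exactly {E, G, H, I, J, K, L} — 7 values for 7 variables — and I appears only in Carol's list, so Carol = I.
The 6 still-open variables together cover exactly {E, G, H, J, K, L} — 6 values for 6 variables — and K appears only in Liam's list, so Liam = K.
Jack, Grace, Dave share exactly the 3 values {E, G, H}; by pigeonhole those values go to them, so strike E, G, H from Mona.
No further eliminations apply; Grace can still be any of E, G, H.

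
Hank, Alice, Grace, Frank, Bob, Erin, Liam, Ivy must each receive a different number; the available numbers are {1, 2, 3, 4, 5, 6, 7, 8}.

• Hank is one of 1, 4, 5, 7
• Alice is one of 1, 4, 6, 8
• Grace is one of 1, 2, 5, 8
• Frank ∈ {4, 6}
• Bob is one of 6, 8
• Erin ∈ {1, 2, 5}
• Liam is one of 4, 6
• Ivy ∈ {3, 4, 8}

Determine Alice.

The 8 variables draw from only 8 values {1, 2, 3, 4, 5, 6, 7, 8}, so each is used; only Ivy can be 3, hence Ivy = 3.
The 7 still-open variables draw from only 7 values {1, 2, 4, 5, 6, 7, 8}, so each is used; only Hank can be 7, hence Hank = 7.
Frank and Liam between them cover only {4, 6} — a naked pair. Remove those values from Alice, Bob.
Bob's domain is down to {8}, so Bob = 8. So Alice, Grace can't be 8.
So Alice = 1.

1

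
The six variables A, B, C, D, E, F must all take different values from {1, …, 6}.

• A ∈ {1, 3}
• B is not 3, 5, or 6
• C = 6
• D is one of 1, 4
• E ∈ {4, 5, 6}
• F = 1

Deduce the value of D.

C must be 6 (only option left). Strike 6 from E.
That leaves F = 1. Strike 1 from A, B, D.
So D = 4.

4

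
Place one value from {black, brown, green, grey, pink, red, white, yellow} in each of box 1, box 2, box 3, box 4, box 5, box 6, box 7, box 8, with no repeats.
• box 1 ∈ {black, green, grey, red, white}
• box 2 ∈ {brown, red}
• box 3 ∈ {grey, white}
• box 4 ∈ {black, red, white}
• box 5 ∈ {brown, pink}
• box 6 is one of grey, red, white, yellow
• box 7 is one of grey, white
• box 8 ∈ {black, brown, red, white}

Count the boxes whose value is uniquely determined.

Among the 8 variables, green fits only box 1 (and all 8 values in {black, brown, green, grey, pink, red, white, yellow} must be used), so box 1 = green.
The 7 still-open variables draw from only 7 values {black, brown, grey, pink, red, white, yellow}, so each is used; only box 5 can be pink, hence box 5 = pink.
The 6 still-open variables draw from only 6 values {black, brown, grey, red, white, yellow}, so each is used; only box 6 can be yellow, hence box 6 = yellow.
The 2 variables box 3 and box 7 are confined to {grey, white}, which locks those values in; drop them from box 4, box 8.
Determined: box 1=green, box 5=pink, box 6=yellow. The other boxes each still have more than one consistent value. That makes 3.

3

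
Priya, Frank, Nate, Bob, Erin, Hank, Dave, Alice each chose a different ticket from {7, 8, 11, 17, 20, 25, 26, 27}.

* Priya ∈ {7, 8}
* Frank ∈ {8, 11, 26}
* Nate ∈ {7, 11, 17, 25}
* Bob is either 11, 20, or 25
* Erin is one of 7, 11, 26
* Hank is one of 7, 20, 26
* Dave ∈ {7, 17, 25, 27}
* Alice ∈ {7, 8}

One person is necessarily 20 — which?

The 8 variables draw from only 8 values {7, 8, 11, 17, 20, 25, 26, 27}, so each is used; only Dave can be 27, hence Dave = 27.
The 7 still-open variables together cover exactly {7, 8, 11, 17, 20, 25, 26} — 7 values for 7 variables — and 17 appears only in Nate's list, so Nate = 17.
The 6 still-open variables draw from only 6 values {7, 8, 11, 20, 25, 26}, so each is used; only Bob can be 25, hence Bob = 25.
The 5 still-open variables together cover exactly {7, 8, 11, 20, 26} — 5 values for 5 variables — and 20 appears only in Hank's list, so Hank = 20.

Hank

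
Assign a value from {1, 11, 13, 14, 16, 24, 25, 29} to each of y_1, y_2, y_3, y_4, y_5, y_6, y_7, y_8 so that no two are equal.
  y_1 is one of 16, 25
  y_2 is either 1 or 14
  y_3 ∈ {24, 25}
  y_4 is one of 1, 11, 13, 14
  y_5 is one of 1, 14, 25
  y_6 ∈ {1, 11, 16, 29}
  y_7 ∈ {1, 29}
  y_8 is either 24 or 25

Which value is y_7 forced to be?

The 8 variables together cover exactly {1, 11, 13, 14, 16, 24, 25, 29} — 8 values for 8 variables — and 13 appears only in y_4's list, so y_4 = 13.
The 7 still-open variables draw from only 7 values {1, 11, 14, 16, 24, 25, 29}, so each is used; only y_6 can be 11, hence y_6 = 11.
The 6 still-open variables together cover exactly {1, 14, 16, 24, 25, 29} — 6 values for 6 variables — and 16 appears only in y_1's list, so y_1 = 16.
Among the 5 still-open variables, 29 fits only y_7 (and all 5 values in {1, 14, 24, 25, 29} must be used), so y_7 = 29.

29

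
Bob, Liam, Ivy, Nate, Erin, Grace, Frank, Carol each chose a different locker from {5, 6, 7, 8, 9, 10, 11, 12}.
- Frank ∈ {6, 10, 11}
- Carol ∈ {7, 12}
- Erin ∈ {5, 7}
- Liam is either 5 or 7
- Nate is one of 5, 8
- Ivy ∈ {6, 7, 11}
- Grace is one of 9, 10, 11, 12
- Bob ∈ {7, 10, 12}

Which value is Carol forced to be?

12

Among the 8 variables, 8 fits only Nate (and all 8 values in {5, 6, 7, 8, 9, 10, 11, 12} must be used), so Nate = 8.
Among the 7 still-open variables, 9 fits only Grace (and all 7 values in {5, 6, 7, 9, 10, 11, 12} must be used), so Grace = 9.
Liam and Erin share exactly the 2 values {5, 7}; by pigeonhole those values go to them, so strike 5, 7 from Bob, Ivy, Carol.
So Carol = 12.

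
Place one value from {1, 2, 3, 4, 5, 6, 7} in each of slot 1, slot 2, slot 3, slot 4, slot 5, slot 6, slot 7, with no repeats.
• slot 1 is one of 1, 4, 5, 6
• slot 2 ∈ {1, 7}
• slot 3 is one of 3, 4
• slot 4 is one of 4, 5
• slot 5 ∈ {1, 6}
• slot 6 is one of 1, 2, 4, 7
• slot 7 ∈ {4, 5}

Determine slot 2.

7

The 7 variables together cover exactly {1, 2, 3, 4, 5, 6, 7} — 7 values for 7 variables — and 2 appears only in slot 6's list, so slot 6 = 2.
The 6 still-open variables together cover exactly {1, 3, 4, 5, 6, 7} — 6 values for 6 variables — and 3 appears only in slot 3's list, so slot 3 = 3.
The 5 still-open variables together cover exactly {1, 4, 5, 6, 7} — 5 values for 5 variables — and 7 appears only in slot 2's list, so slot 2 = 7.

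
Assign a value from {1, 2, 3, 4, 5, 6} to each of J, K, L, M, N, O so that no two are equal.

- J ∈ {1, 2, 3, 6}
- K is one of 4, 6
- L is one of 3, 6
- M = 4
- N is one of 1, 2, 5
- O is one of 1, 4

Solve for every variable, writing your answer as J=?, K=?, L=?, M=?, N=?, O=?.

M must be 4 (only option left). Remove 4 from K, O.
O's domain is down to {1}, so O = 1. Strike 1 from J, N.
K must be 6 (only option left). Strike 6 from J, L.
L must be 3 (only option left). Remove 3 from J.
J's domain is down to {2}, so J = 2. Eliminate 2 elsewhere: N.
N's domain is down to {5}, so N = 5.

J=2, K=6, L=3, M=4, N=5, O=1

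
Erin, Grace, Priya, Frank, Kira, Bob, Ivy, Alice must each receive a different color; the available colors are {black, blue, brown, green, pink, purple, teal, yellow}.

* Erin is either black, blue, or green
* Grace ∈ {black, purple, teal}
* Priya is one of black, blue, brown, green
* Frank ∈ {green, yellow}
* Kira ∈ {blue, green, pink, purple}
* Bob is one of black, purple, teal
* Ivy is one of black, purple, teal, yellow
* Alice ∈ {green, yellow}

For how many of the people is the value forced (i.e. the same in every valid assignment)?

Among the 8 variables, brown fits only Priya (and all 8 values in {black, blue, brown, green, pink, purple, teal, yellow} must be used), so Priya = brown.
The 7 still-open variables together cover exactly {black, blue, green, pink, purple, teal, yellow} — 7 values for 7 variables — and pink appears only in Kira's list, so Kira = pink.
Among the 6 still-open variables, blue fits only Erin (and all 6 values in {black, blue, green, purple, teal, yellow} must be used), so Erin = blue.
The 2 variables Frank and Alice are confined to {green, yellow}, which locks those values in; drop them from Ivy.
Determined: Erin=blue, Priya=brown, Kira=pink. The other people each still have more than one consistent value. That makes 3.

3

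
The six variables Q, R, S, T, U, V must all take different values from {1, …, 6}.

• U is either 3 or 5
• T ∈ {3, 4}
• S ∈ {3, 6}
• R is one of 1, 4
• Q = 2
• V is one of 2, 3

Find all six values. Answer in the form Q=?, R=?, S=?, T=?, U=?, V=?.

Q=2, R=1, S=6, T=4, U=5, V=3

Q's domain is down to {2}, so Q = 2. Eliminate 2 elsewhere: V.
That leaves V = 3. Strike 3 from S, T, U.
S has just one choice, so S = 6.
T has just one choice, so T = 4. So R can't be 4.
U must be 5 (only option left).
That leaves R = 1.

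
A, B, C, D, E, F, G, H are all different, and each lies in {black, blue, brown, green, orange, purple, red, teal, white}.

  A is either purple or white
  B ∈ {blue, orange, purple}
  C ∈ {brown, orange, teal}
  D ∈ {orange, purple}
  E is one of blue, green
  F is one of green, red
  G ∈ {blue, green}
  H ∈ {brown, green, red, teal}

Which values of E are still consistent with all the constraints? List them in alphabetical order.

Among the 8 variables, white fits only A (and all 8 values in {blue, brown, green, orange, purple, red, teal, white} must be used), so A = white.
The 2 variables E and G are confined to {blue, green}, which locks those values in; drop them from B, F, H.
That leaves F = red. Eliminate red elsewhere: H.
B and D between them cover only {orange, purple} — a naked pair. Remove those values from C.
No further eliminations apply; E can still be any of blue, green.

blue, green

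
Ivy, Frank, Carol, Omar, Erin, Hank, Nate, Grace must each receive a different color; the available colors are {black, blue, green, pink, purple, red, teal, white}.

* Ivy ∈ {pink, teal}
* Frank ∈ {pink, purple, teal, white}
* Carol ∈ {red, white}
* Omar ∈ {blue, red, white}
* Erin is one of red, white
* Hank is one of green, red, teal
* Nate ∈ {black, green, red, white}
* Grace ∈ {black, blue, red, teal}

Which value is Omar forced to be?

blue

The 8 variables together cover exactly {black, blue, green, pink, purple, red, teal, white} — 8 values for 8 variables — and purple appears only in Frank's list, so Frank = purple.
The 7 still-open variables together cover exactly {black, blue, green, pink, red, teal, white} — 7 values for 7 variables — and pink appears only in Ivy's list, so Ivy = pink.
The 2 variables Carol and Erin are confined to {red, white}, which locks those values in; drop them from Omar, Hank, Nate, Grace.
So Omar = blue.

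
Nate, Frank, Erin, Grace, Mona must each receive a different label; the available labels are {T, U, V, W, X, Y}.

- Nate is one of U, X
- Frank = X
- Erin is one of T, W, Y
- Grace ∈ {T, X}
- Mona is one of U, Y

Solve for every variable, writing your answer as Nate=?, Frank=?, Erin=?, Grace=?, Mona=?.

Nate=U, Frank=X, Erin=W, Grace=T, Mona=Y

Frank has just one choice, so Frank = X. Eliminate X elsewhere: Nate, Grace.
That leaves Grace = T. Remove T from Erin.
Nate must be U (only option left). Strike U from Mona.
That leaves Mona = Y. Strike Y from Erin.
That leaves Erin = W.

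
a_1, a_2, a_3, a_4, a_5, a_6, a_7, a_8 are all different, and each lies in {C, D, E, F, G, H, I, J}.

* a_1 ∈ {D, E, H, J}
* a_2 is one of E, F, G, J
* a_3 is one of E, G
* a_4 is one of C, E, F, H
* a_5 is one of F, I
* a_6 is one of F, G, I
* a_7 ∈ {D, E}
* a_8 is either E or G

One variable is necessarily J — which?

a_2

The 8 variables together cover exactly {C, D, E, F, G, H, I, J} — 8 values for 8 variables — and C appears only in a_4's list, so a_4 = C.
Among the 7 still-open variables, H fits only a_1 (and all 7 values in {D, E, F, G, H, I, J} must be used), so a_1 = H.
Among the 6 still-open variables, D fits only a_7 (and all 6 values in {D, E, F, G, I, J} must be used), so a_7 = D.
Among the 5 still-open variables, J fits only a_2 (and all 5 values in {E, F, G, I, J} must be used), so a_2 = J.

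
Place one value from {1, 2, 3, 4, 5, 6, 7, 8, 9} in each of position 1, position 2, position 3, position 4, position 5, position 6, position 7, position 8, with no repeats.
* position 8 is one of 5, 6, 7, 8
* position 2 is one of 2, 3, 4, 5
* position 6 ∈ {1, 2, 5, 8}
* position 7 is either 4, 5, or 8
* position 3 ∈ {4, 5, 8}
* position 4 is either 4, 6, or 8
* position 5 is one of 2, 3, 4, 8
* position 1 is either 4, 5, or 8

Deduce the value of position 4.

The 8 variables draw from only 8 values {1, 2, 3, 4, 5, 6, 7, 8}, so each is used; only position 6 can be 1, hence position 6 = 1.
Among the 7 still-open variables, 7 fits only position 8 (and all 7 values in {2, 3, 4, 5, 6, 7, 8} must be used), so position 8 = 7.
The 6 still-open variables together cover exactly {2, 3, 4, 5, 6, 8} — 6 values for 6 variables — and 6 appears only in position 4's list, so position 4 = 6.

6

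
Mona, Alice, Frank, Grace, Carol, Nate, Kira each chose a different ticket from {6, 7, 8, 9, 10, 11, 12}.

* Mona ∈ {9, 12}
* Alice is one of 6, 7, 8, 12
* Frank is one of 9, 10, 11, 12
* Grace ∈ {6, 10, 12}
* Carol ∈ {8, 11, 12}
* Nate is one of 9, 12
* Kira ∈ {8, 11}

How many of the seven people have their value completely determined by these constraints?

The 7 variables together cover exactly {6, 7, 8, 9, 10, 11, 12} — 7 values for 7 variables — and 7 appears only in Alice's list, so Alice = 7.
The 6 still-open variables draw from only 6 values {6, 8, 9, 10, 11, 12}, so each is used; only Grace can be 6, hence Grace = 6.
The 5 still-open variables draw from only 5 values {8, 9, 10, 11, 12}, so each is used; only Frank can be 10, hence Frank = 10.
The 2 variables Mona and Nate are confined to {9, 12}, which locks those values in; drop them from Carol.
Determined: Alice=7, Frank=10, Grace=6. The other people each still have more than one consistent value. That makes 3.

3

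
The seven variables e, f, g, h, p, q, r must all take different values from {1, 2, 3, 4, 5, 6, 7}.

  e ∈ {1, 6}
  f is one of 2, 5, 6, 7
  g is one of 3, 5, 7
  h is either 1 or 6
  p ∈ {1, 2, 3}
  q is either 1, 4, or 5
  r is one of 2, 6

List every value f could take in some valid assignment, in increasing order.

The 7 variables together cover exactly {1, 2, 3, 4, 5, 6, 7} — 7 values for 7 variables — and 4 appears only in q's list, so q = 4.
e and h between them cover only {1, 6} — a naked pair. Remove those values from f, p, r.
r has just one choice, so r = 2. Eliminate 2 elsewhere: f, p.
p has just one choice, so p = 3. Strike 3 from g.
No further eliminations apply; f can still be any of 5, 7.

5, 7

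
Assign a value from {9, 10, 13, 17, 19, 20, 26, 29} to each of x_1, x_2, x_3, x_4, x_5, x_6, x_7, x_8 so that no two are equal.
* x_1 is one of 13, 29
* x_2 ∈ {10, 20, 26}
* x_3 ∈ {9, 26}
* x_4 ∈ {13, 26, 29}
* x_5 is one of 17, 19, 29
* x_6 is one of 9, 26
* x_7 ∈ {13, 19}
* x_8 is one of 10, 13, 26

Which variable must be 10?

x_8

Among the 8 variables, 17 fits only x_5 (and all 8 values in {9, 10, 13, 17, 19, 20, 26, 29} must be used), so x_5 = 17.
The 7 still-open variables draw from only 7 values {9, 10, 13, 19, 20, 26, 29}, so each is used; only x_7 can be 19, hence x_7 = 19.
The 6 still-open variables draw from only 6 values {9, 10, 13, 20, 26, 29}, so each is used; only x_2 can be 20, hence x_2 = 20.
Among the 5 still-open variables, 10 fits only x_8 (and all 5 values in {9, 10, 13, 26, 29} must be used), so x_8 = 10.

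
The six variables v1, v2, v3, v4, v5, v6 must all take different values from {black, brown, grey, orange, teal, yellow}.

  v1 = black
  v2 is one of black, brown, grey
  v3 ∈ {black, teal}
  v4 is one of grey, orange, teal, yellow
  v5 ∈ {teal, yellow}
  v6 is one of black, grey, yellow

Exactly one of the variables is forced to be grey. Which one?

v1 must be black (only option left). Strike black from v2, v3, v6.
v3's domain is down to {teal}, so v3 = teal. Eliminate teal elsewhere: v4, v5.
That leaves v5 = yellow. Strike yellow from v4, v6.
So grey goes to v6.

v6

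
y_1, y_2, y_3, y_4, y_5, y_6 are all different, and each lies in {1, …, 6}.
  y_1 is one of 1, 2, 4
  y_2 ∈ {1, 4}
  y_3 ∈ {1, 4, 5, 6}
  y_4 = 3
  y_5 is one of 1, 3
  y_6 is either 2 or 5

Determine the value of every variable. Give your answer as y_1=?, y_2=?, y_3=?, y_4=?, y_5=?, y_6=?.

y_1=2, y_2=4, y_3=6, y_4=3, y_5=1, y_6=5

y_4's domain is down to {3}, so y_4 = 3. Remove 3 from y_5.
y_5 has just one choice, so y_5 = 1. So y_1, y_2, y_3 can't be 1.
y_2 must be 4 (only option left). So y_1, y_3 can't be 4.
y_1 must be 2 (only option left). Eliminate 2 elsewhere: y_6.
That leaves y_6 = 5. Remove 5 from y_3.
y_3 has just one choice, so y_3 = 6.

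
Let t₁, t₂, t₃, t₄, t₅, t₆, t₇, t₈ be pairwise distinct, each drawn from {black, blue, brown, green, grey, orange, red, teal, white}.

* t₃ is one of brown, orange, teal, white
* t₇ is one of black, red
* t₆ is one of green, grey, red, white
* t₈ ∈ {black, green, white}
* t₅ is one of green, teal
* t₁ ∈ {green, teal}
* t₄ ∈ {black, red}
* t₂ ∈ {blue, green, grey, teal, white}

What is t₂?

blue

t₁ and t₅ between them cover only {green, teal} — a naked pair. Remove those values from t₂, t₃, t₆, t₈.
t₄ and t₇ share exactly the 2 values {black, red}; by pigeonhole those values go to them, so strike black, red from t₆, t₈.
t₈ has just one choice, so t₈ = white. Strike white from t₂, t₃, t₆.
t₆ has just one choice, so t₆ = grey. So t₂ can't be grey.
So t₂ = blue.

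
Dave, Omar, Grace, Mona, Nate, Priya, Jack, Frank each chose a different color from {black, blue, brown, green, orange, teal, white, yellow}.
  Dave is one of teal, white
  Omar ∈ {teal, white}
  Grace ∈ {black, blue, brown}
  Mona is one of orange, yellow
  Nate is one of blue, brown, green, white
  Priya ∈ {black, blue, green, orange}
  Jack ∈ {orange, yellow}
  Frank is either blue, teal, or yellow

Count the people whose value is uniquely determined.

Dave and Omar between them cover only {teal, white} — a naked pair. Remove those values from Nate, Frank.
The 2 variables Mona and Jack are confined to {orange, yellow}, which locks those values in; drop them from Priya, Frank.
Frank's domain is down to {blue}, so Frank = blue. Remove blue from Grace, Nate, Priya.
Determined: Frank=blue. The other people each still have more than one consistent value. That makes 1.

1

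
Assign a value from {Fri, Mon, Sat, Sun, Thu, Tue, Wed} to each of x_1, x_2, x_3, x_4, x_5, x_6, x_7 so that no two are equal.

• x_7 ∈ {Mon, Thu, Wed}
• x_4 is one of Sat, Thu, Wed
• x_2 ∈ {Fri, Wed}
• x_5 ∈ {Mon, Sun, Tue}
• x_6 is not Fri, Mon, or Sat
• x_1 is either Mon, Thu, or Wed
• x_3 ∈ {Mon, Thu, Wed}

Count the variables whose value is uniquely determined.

Among the 7 variables, Fri fits only x_2 (and all 7 values in {Fri, Mon, Sat, Sun, Thu, Tue, Wed} must be used), so x_2 = Fri.
The 6 still-open variables together cover exactly {Mon, Sat, Sun, Thu, Tue, Wed} — 6 values for 6 variables — and Sat appears only in x_4's list, so x_4 = Sat.
The 3 variables x_1, x_3, x_7 are confined to {Mon, Thu, Wed}, which locks those values in; drop them from x_5, x_6.
Determined: x_2=Fri, x_4=Sat. The other variables each still have more than one consistent value. That makes 2.

2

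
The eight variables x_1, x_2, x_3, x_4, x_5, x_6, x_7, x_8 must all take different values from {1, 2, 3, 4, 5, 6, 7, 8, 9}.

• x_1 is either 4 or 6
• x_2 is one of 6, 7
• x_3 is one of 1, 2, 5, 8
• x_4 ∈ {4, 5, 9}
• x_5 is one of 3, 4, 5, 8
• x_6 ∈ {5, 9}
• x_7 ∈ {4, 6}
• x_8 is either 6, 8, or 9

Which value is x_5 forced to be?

The 2 variables x_1 and x_7 are confined to {4, 6}, which locks those values in; drop them from x_2, x_4, x_5, x_8.
That leaves x_2 = 7.
x_4 and x_6 between them cover only {5, 9} — a naked pair. Remove those values from x_3, x_5, x_8.
That leaves x_8 = 8. Strike 8 from x_3, x_5.
So x_5 = 3.

3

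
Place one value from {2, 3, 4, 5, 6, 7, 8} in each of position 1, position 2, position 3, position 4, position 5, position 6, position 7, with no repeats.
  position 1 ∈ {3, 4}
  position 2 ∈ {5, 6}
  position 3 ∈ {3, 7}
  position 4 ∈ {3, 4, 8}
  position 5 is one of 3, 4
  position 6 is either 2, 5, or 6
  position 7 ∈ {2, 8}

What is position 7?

The 7 variables together cover exactly {2, 3, 4, 5, 6, 7, 8} — 7 values for 7 variables — and 7 appears only in position 3's list, so position 3 = 7.
position 1 and position 5 share exactly the 2 values {3, 4}; by pigeonhole those values go to them, so strike 3, 4 from position 4.
position 4's domain is down to {8}, so position 4 = 8. Remove 8 from position 7.
So position 7 = 2.

2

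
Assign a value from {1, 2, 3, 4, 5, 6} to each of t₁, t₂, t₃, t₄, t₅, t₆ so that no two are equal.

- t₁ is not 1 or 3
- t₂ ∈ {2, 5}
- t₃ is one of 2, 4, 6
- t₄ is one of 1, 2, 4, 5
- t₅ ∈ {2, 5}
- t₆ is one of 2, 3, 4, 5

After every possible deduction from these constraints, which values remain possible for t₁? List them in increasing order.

Among the 6 variables, 1 fits only t₄ (and all 6 values in {1, 2, 3, 4, 5, 6} must be used), so t₄ = 1.
The 5 still-open variables together cover exactly {2, 3, 4, 5, 6} — 5 values for 5 variables — and 3 appears only in t₆'s list, so t₆ = 3.
t₂ and t₅ share exactly the 2 values {2, 5}; by pigeonhole those values go to them, so strike 2, 5 from t₁, t₃.
No further eliminations apply; t₁ can still be any of 4, 6.

4, 6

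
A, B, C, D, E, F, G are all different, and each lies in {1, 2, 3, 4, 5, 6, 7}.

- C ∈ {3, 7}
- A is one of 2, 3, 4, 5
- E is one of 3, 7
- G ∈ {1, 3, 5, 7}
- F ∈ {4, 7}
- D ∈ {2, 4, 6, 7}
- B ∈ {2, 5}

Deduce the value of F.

4

The 7 variables together cover exactly {1, 2, 3, 4, 5, 6, 7} — 7 values for 7 variables — and 1 appears only in G's list, so G = 1.
Among the 6 still-open variables, 6 fits only D (and all 6 values in {2, 3, 4, 5, 6, 7} must be used), so D = 6.
The 2 variables C and E are confined to {3, 7}, which locks those values in; drop them from A, F.
So F = 4.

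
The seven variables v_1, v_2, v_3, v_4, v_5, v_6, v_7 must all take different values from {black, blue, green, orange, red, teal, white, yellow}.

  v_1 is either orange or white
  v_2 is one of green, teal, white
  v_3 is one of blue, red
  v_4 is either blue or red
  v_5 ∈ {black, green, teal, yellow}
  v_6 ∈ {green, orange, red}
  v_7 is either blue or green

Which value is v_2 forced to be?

v_3 and v_4 share exactly the 2 values {blue, red}; by pigeonhole those values go to them, so strike blue, red from v_6, v_7.
v_7's domain is down to {green}, so v_7 = green. So v_2, v_5, v_6 can't be green.
That leaves v_6 = orange. Strike orange from v_1.
v_1 has just one choice, so v_1 = white. Remove white from v_2.
So v_2 = teal.

teal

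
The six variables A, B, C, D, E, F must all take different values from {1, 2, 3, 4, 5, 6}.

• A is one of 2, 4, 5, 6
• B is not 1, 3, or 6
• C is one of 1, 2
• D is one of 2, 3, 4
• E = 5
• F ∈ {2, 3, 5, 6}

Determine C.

1

E has just one choice, so E = 5. Remove 5 from A, B, F.
The 5 still-open variables draw from only 5 values {1, 2, 3, 4, 6}, so each is used; only C can be 1, hence C = 1.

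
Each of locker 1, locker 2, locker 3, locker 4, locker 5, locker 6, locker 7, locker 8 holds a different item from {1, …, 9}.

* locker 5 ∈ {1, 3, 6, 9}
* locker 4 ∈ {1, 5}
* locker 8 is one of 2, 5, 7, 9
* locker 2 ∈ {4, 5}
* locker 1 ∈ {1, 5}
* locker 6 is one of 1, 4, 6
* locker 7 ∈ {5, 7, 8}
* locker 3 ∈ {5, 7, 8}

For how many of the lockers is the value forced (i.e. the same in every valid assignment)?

locker 1 and locker 4 share exactly the 2 values {1, 5}; by pigeonhole those values go to them, so strike 1, 5 from locker 2, locker 3, locker 5, locker 6, locker 7, locker 8.
locker 2 must be 4 (only option left). So locker 6 can't be 4.
locker 6 has just one choice, so locker 6 = 6. Strike 6 from locker 5.
locker 3 and locker 7 between them cover only {7, 8} — a naked pair. Remove those values from locker 8.
Determined: locker 2=4, locker 6=6. The other lockers each still have more than one consistent value. That makes 2.

2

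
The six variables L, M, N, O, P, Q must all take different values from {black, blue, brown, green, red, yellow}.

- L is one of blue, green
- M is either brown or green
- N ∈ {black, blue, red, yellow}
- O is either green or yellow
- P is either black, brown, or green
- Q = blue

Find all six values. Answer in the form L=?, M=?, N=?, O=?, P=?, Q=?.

L=green, M=brown, N=red, O=yellow, P=black, Q=blue

Q has just one choice, so Q = blue. So L, N can't be blue.
L has just one choice, so L = green. Strike green from M, O, P.
M must be brown (only option left). Remove brown from P.
O has just one choice, so O = yellow. Remove yellow from N.
P's domain is down to {black}, so P = black. Eliminate black elsewhere: N.
That leaves N = red.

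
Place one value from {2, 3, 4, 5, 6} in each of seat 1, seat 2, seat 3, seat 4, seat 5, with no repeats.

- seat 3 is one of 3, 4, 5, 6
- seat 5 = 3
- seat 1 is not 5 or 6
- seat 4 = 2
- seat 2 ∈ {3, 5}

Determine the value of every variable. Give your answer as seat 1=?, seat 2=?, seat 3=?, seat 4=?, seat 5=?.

seat 4 has just one choice, so seat 4 = 2. Strike 2 from seat 1.
That leaves seat 5 = 3. Eliminate 3 elsewhere: seat 1, seat 2, seat 3.
That leaves seat 1 = 4. Strike 4 from seat 3.
seat 2's domain is down to {5}, so seat 2 = 5. Eliminate 5 elsewhere: seat 3.
seat 3's domain is down to {6}, so seat 3 = 6.

seat 1=4, seat 2=5, seat 3=6, seat 4=2, seat 5=3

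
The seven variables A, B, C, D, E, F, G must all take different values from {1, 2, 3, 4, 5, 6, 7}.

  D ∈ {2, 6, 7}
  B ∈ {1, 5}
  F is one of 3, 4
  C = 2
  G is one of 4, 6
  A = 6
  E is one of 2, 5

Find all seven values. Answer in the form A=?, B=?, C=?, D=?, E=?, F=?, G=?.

A=6, B=1, C=2, D=7, E=5, F=3, G=4

A's domain is down to {6}, so A = 6. Eliminate 6 elsewhere: D, G.
C's domain is down to {2}, so C = 2. Strike 2 from D, E.
That leaves D = 7.
E has just one choice, so E = 5. So B can't be 5.
G has just one choice, so G = 4. Strike 4 from F.
B must be 1 (only option left).
F's domain is down to {3}, so F = 3.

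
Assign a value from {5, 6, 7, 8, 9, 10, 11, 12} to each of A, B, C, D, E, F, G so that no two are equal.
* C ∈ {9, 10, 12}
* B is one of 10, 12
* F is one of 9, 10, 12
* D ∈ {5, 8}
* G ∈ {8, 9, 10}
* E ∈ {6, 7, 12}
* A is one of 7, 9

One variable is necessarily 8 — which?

G

The 7 variables draw from only 7 values {5, 6, 7, 8, 9, 10, 12}, so each is used; only D can be 5, hence D = 5.
The 6 still-open variables together cover exactly {6, 7, 8, 9, 10, 12} — 6 values for 6 variables — and 6 appears only in E's list, so E = 6.
The 5 still-open variables draw from only 5 values {7, 8, 9, 10, 12}, so each is used; only A can be 7, hence A = 7.
The 4 still-open variables together cover exactly {8, 9, 10, 12} — 4 values for 4 variables — and 8 appears only in G's list, so G = 8.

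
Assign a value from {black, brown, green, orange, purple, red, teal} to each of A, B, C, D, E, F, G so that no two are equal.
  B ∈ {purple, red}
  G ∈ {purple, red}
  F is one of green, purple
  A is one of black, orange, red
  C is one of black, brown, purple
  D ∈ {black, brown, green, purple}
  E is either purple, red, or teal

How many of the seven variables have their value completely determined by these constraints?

The 7 variables together cover exactly {black, brown, green, orange, purple, red, teal} — 7 values for 7 variables — and orange appears only in A's list, so A = orange.
The 6 still-open variables draw from only 6 values {black, brown, green, purple, red, teal}, so each is used; only E can be teal, hence E = teal.
B and G share exactly the 2 values {purple, red}; by pigeonhole those values go to them, so strike purple, red from C, D, F.
F must be green (only option left). So D can't be green.
Determined: A=orange, E=teal, F=green. The other variables each still have more than one consistent value. That makes 3.

3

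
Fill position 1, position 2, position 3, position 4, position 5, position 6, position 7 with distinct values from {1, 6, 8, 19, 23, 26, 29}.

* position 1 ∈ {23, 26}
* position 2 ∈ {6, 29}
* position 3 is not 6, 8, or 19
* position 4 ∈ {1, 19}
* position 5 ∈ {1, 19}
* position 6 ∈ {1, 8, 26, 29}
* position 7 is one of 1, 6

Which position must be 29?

Among the 7 variables, 8 fits only position 6 (and all 7 values in {1, 6, 8, 19, 23, 26, 29} must be used), so position 6 = 8.
The 2 variables position 4 and position 5 are confined to {1, 19}, which locks those values in; drop them from position 3, position 7.
position 7 has just one choice, so position 7 = 6. Strike 6 from position 2.
So 29 goes to position 2.

position 2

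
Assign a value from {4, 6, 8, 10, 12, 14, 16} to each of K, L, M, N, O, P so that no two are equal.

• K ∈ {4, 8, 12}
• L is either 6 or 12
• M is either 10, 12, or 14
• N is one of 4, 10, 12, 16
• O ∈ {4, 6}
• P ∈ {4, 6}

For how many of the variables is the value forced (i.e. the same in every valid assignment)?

O and P share exactly the 2 values {4, 6}; by pigeonhole those values go to them, so strike 4, 6 from K, L, N.
L has just one choice, so L = 12. Strike 12 from K, M, N.
K's domain is down to {8}, so K = 8.
Determined: K=8, L=12. The other variables each still have more than one consistent value. That makes 2.

2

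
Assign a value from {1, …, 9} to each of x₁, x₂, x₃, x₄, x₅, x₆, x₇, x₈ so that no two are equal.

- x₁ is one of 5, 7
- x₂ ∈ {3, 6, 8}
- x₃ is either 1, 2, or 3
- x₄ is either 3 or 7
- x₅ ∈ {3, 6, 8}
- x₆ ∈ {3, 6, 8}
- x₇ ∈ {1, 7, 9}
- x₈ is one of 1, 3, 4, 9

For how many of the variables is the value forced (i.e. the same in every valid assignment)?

x₂, x₅, x₆ between them cover only {3, 6, 8} — a naked triple. Remove those values from x₃, x₄, x₈.
x₄ has just one choice, so x₄ = 7. Strike 7 from x₁, x₇.
x₁ must be 5 (only option left).
Determined: x₁=5, x₄=7. The other variables each still have more than one consistent value. That makes 2.

2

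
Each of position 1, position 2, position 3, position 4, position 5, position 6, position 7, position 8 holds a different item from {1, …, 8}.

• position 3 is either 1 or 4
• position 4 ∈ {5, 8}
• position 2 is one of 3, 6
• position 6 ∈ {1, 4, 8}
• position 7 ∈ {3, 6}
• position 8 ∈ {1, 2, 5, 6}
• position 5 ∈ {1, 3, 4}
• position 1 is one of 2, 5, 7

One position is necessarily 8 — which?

position 6

The 8 variables draw from only 8 values {1, 2, 3, 4, 5, 6, 7, 8}, so each is used; only position 1 can be 7, hence position 1 = 7.
The 7 still-open variables together cover exactly {1, 2, 3, 4, 5, 6, 8} — 7 values for 7 variables — and 2 appears only in position 8's list, so position 8 = 2.
The 6 still-open variables draw from only 6 values {1, 3, 4, 5, 6, 8}, so each is used; only position 4 can be 5, hence position 4 = 5.
Among the 5 still-open variables, 8 fits only position 6 (and all 5 values in {1, 3, 4, 6, 8} must be used), so position 6 = 8.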